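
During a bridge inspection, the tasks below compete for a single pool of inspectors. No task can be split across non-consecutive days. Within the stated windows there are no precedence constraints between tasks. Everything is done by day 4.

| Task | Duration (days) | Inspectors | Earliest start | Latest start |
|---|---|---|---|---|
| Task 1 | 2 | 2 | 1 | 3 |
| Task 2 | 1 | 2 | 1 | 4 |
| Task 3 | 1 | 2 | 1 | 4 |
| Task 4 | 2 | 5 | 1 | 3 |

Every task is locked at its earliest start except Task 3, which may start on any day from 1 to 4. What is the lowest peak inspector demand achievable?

Task 3@1: d1:11  d2:7  d3:0  d4:0 → peak 11
Task 3@2: d1:9  d2:9  d3:0  d4:0 → peak 9
Task 3@3: d1:9  d2:7  d3:2  d4:0 → peak 9
Task 3@4: d1:9  d2:7  d3:0  d4:2 → peak 9
Best is Task 3@2, peak 9.

9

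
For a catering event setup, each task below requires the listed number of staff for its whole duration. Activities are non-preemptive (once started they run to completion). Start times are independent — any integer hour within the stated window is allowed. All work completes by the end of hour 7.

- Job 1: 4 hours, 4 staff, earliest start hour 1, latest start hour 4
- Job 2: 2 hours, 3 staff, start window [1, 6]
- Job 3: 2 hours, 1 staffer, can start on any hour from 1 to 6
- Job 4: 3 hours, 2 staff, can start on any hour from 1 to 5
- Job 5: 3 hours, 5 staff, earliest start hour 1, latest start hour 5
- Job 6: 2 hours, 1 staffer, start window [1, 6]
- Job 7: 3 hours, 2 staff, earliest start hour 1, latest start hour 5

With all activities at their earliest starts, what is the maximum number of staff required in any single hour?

18

Early-start schedule: Job 1@1, Job 2@1, Job 3@1, Job 4@1, Job 5@1, Job 6@1, Job 7@1.
Load per hour: hour 1: 18, hour 2: 18, hour 3: 13, hour 4: 4, hour 5: 0, hour 6: 0, hour 7: 0.
Peak is 18.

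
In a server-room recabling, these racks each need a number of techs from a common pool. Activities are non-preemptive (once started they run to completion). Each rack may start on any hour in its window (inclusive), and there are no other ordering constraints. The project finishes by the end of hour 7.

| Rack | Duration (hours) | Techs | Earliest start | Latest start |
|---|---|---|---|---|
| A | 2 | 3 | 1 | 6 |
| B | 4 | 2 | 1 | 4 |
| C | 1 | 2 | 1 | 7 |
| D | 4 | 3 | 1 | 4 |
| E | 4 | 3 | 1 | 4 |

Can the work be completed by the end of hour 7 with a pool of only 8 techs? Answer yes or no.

yes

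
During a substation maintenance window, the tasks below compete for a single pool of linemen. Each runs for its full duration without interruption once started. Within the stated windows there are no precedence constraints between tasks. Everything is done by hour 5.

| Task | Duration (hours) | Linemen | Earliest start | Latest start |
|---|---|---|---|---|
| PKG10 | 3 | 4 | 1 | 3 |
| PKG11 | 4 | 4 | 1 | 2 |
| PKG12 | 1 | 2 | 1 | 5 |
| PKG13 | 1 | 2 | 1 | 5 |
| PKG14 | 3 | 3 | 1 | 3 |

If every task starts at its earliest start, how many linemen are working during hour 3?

11

At early start, hour 3 has: PKG10, PKG11, PKG14.
Demand: 4 + 4 + 3 = 11.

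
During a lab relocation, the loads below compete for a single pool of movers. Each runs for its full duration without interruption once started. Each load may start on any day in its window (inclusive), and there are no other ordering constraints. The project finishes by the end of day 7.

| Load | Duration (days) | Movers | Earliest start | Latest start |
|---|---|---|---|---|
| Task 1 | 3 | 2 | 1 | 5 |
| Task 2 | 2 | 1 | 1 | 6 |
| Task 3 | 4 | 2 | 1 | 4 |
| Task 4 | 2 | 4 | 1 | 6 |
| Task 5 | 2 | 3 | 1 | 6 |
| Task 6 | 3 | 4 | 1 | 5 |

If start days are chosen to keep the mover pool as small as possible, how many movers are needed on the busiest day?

6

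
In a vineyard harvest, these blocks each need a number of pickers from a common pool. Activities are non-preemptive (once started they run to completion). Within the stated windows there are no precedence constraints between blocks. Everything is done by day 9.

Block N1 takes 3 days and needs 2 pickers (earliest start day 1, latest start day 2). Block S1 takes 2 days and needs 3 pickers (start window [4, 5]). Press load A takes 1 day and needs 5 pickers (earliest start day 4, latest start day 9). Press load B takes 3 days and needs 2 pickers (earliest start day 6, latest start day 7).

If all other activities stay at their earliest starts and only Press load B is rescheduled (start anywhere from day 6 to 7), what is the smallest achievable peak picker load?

8

Press load B@6: d1:2  d2:2  d3:2  d4:8  d5:3  d6:2  d7:2  d8:2  d9:0 → peak 8
Press load B@7: d1:2  d2:2  d3:2  d4:8  d5:3  d6:0  d7:2  d8:2  d9:2 → peak 8
Best is Press load B@6, peak 8.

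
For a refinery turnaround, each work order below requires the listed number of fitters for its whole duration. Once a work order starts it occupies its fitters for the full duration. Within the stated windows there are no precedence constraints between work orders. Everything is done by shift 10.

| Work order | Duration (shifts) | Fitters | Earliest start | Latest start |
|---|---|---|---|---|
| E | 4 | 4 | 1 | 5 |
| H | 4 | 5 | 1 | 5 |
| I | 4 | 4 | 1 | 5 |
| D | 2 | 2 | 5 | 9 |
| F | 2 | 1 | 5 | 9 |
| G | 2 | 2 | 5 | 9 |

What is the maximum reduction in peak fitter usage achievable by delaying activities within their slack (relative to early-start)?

5

Early-start peak: s1:13  s2:13  s3:13  s4:13  s5:5  s6:5  s7:0  s8:0  s9:0  s10:0 ⇒ 13.
Leveled (E@1, H@5, I@1, D@5, F@5, G@7): s1:8  s2:8  s3:8  s4:8  s5:8  s6:8  s7:7  s8:7  s9:0  s10:0 ⇒ 8.
Reduction 13 − 8 = 5.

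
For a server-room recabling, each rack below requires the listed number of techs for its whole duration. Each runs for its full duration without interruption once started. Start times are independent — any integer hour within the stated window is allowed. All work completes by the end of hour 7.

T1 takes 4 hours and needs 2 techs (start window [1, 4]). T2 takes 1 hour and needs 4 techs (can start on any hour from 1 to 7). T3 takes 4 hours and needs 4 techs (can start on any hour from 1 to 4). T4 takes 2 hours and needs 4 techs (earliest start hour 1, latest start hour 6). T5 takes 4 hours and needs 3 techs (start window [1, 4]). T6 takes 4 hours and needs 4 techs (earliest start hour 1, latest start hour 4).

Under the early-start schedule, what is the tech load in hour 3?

At early start, hour 3 has: T1, T3, T5, T6.
Demand: 2 + 4 + 3 + 4 = 13.

13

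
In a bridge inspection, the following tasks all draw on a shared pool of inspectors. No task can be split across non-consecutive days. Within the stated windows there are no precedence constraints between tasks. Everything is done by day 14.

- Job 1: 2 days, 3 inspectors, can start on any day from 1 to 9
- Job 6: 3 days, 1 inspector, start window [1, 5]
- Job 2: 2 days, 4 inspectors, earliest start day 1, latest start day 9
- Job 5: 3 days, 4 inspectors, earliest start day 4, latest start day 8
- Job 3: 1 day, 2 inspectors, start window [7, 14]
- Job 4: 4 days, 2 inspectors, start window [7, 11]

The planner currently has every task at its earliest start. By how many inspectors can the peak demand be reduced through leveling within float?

Early-start peak: d1:8  d2:8  d3:1  d4:4  d5:4  d6:4  d7:4  d8:2  d9:2  d10:2  d11:0  d12:0  d13:0  d14:0 ⇒ 8.
Leveled (Job 1@1, Job 6@1, Job 2@4, Job 5@6, Job 3@9, Job 4@9): d1:4  d2:4  d3:1  d4:4  d5:4  d6:4  d7:4  d8:4  d9:4  d10:2  d11:2  d12:2  d13:0  d14:0 ⇒ 4.
Reduction 8 − 4 = 4.

4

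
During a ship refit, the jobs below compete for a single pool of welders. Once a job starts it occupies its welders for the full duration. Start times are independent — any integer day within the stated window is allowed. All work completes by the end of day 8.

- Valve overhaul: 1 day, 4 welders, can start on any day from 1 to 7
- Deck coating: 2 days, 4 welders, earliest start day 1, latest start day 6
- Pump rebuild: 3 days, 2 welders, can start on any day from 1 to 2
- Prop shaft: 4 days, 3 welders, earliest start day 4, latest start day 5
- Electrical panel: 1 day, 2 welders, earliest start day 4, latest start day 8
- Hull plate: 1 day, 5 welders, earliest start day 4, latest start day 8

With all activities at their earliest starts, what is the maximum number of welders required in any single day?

10

Early-start schedule: Valve overhaul@1, Deck coating@1, Pump rebuild@1, Prop shaft@4, Electrical panel@4, Hull plate@4.
Load per day: day 1: 10, day 2: 6, day 3: 2, day 4: 10, day 5: 3, day 6: 3, day 7: 3, day 8: 0.
Peak is 10.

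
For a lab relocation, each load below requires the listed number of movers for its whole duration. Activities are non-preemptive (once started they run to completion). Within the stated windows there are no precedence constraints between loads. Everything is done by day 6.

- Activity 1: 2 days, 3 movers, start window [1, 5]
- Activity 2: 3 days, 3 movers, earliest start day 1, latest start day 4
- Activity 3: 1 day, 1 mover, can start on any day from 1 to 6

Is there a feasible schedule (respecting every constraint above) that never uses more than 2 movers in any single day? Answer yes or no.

Total mover-days = 16; over 6 days the average is 16/6 > 2, so some day must exceed 2.

no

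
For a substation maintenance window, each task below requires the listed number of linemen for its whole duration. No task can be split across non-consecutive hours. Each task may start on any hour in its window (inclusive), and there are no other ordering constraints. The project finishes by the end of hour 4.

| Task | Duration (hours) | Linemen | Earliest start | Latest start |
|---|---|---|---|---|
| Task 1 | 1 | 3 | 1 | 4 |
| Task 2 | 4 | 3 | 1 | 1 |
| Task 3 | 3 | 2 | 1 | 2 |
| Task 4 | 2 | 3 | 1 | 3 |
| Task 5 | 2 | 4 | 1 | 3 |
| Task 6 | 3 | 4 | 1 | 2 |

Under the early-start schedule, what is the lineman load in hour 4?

At early start, hour 4 has: Task 2.
Demand: 3 = 3.

3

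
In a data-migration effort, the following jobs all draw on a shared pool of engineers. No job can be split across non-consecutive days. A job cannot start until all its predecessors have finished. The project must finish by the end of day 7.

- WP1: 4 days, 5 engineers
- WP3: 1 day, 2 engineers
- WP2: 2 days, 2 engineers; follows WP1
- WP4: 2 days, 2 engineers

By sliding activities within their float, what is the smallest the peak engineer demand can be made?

5

Early-start (WP1@1, WP3@1, WP2@5, WP4@1) gives peak 9: d1:9  d2:7  d3:5  d4:5  d5:2  d6:2  d7:0.
Shift WP3→5, WP4→6.
Schedule WP1@1, WP3@5, WP2@5, WP4@6: d1:5  d2:5  d3:5  d4:5  d5:4  d6:4  d7:2 — peak 5.
Total engineer-days = 30 over 7 days ⇒ peak ≥ ⌈30/7⌉ = 5, so 5 is optimal.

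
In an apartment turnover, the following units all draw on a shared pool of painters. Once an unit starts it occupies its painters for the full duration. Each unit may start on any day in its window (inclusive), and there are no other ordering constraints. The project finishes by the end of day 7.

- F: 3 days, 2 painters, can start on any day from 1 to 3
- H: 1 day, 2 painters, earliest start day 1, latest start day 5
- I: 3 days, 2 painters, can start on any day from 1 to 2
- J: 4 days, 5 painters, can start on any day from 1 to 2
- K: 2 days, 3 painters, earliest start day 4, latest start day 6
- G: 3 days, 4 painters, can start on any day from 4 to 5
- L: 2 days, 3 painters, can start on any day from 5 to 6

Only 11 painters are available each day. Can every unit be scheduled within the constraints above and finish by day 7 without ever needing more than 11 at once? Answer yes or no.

yes

Schedule F@1, H@5, I@1, J@1, K@4, G@5, L@6: d1:9  d2:9  d3:9  d4:8  d5:9  d6:7  d7:7 — peak 9 ≤ 11.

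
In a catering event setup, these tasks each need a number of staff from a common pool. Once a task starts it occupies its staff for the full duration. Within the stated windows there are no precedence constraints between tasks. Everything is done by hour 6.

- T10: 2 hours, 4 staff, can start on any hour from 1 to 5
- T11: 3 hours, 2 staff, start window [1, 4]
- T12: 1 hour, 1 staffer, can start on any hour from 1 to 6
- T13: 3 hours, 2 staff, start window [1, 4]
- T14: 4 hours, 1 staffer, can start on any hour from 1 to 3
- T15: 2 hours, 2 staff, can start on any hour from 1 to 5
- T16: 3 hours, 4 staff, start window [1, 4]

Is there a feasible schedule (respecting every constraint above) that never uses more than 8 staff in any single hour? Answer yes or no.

Schedule T10@1, T11@1, T12@1, T13@2, T14@3, T15@5, T16@4: h1:7  h2:8  h3:5  h4:7  h5:7  h6:7 — peak 8 ≤ 8.

yes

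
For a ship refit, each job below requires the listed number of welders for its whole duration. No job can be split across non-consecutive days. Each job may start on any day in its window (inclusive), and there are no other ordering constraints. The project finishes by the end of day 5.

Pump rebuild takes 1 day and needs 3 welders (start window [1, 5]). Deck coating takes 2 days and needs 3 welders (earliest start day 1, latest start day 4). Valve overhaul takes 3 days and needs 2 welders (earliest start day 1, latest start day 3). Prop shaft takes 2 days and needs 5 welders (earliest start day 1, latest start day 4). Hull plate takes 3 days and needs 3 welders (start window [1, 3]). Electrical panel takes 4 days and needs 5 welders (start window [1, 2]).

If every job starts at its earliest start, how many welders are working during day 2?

18

At early start, day 2 has: Deck coating, Valve overhaul, Prop shaft, Hull plate, Electrical panel.
Demand: 3 + 2 + 5 + 3 + 5 = 18.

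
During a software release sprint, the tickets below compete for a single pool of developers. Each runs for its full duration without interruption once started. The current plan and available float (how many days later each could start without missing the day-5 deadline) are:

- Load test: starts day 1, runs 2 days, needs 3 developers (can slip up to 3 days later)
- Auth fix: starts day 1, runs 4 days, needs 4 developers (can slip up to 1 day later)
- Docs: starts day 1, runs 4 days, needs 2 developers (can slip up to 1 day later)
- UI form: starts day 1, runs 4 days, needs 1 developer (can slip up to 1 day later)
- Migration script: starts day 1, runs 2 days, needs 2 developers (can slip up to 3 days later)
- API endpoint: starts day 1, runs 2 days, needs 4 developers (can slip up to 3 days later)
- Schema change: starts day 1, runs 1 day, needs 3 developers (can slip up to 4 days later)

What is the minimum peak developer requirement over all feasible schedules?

Early-start (Load test@1, Auth fix@1, Docs@1, UI form@1, Migration script@1, API endpoint@1, Schema change@1) gives peak 19: d1:19  d2:16  d3:7  d4:7  d5:0.
Shift API endpoint→3, Schema change→5.
Schedule Load test@1, Auth fix@1, Docs@1, UI form@1, Migration script@1, API endpoint@3, Schema change@5: d1:12  d2:12  d3:11  d4:11  d5:3 — peak 12.

12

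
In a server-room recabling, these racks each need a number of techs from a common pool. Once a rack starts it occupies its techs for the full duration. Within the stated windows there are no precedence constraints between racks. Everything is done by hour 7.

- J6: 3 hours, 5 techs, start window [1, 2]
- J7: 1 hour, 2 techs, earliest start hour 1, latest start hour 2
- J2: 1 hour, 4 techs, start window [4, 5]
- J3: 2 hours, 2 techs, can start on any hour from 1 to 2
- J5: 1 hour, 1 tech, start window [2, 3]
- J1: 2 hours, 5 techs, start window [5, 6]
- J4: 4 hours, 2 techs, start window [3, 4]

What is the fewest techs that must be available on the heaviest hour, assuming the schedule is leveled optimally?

Early-start (J6@1, J7@1, J2@4, J3@1, J5@2, J1@5, J4@3) gives peak 9: h1:9  h2:8  h3:7  h4:6  h5:7  h6:7  h7:0.
Shift J6→2, J2→5, J5→3, J1→6, J4→4.
Schedule J6@2, J7@1, J2@5, J3@1, J5@3, J1@6, J4@4: h1:4  h2:7  h3:6  h4:7  h5:6  h6:7  h7:7 — peak 7.
Total tech-hours = 44 over 7 hours ⇒ peak ≥ ⌈44/7⌉ = 7, so 7 is optimal.

7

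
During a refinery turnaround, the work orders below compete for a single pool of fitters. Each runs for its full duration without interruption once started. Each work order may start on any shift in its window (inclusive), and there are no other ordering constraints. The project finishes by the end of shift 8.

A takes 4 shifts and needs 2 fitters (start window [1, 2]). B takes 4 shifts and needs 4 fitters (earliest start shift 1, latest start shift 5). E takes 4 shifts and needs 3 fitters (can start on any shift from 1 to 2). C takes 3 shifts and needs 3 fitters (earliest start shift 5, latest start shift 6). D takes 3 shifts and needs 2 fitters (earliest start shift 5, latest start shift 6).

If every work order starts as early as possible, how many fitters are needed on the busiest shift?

Early-start schedule: A@1, B@1, E@1, C@5, D@5.
Load per shift: shift 1: 9, shift 2: 9, shift 3: 9, shift 4: 9, shift 5: 5, shift 6: 5, shift 7: 5, shift 8: 0.
Peak is 9.

9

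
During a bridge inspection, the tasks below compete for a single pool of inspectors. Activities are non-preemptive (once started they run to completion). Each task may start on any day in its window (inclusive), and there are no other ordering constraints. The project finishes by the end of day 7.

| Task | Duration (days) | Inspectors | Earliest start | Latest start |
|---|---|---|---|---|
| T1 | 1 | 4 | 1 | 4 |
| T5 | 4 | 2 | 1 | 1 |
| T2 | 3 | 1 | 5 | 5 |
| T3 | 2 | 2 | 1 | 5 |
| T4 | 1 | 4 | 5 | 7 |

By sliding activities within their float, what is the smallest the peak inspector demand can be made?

6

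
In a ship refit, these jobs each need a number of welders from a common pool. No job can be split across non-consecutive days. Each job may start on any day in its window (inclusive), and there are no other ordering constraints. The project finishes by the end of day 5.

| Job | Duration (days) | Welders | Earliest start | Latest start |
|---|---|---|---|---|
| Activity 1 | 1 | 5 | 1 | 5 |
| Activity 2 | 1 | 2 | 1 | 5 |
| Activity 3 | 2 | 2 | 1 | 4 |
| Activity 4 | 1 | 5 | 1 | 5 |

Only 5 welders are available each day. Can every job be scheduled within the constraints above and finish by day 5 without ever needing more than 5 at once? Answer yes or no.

Schedule Activity 1@1, Activity 2@2, Activity 3@2, Activity 4@4: d1:5  d2:4  d3:2  d4:5  d5:0 — peak 5 ≤ 5.

yes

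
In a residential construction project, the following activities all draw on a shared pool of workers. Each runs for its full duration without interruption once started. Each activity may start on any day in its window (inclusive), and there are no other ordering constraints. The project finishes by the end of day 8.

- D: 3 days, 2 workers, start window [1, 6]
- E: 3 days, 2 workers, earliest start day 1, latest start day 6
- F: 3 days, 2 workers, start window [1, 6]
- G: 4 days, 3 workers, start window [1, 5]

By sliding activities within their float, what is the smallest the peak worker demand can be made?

Early-start (D@1, E@1, F@1, G@1) gives peak 9: d1:9  d2:9  d3:9  d4:3  d5:0  d6:0  d7:0  d8:0.
Shift F→4, G→4.
Schedule D@1, E@1, F@4, G@4: d1:4  d2:4  d3:4  d4:5  d5:5  d6:5  d7:3  d8:0 — peak 5.

5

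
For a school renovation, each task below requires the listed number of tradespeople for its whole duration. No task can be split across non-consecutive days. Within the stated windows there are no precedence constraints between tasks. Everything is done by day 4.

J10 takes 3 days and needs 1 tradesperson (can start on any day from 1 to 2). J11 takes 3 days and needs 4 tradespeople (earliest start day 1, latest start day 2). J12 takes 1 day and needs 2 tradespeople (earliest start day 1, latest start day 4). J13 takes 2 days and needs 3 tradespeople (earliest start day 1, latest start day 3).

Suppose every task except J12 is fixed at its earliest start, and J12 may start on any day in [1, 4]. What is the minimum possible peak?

J12@1: d1:10  d2:8  d3:5  d4:0 → peak 10
J12@2: d1:8  d2:10  d3:5  d4:0 → peak 10
J12@3: d1:8  d2:8  d3:7  d4:0 → peak 8
J12@4: d1:8  d2:8  d3:5  d4:2 → peak 8
Best is J12@3, peak 8.

8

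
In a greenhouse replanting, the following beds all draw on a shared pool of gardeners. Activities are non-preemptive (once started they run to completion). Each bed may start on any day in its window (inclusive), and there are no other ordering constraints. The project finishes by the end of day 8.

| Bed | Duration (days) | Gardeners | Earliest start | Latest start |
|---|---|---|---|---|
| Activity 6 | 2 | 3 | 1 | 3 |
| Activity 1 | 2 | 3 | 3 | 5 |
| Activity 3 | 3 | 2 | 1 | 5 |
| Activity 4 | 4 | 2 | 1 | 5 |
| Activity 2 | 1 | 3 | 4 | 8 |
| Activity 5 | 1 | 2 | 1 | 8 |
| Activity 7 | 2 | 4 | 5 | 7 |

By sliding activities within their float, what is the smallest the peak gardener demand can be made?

6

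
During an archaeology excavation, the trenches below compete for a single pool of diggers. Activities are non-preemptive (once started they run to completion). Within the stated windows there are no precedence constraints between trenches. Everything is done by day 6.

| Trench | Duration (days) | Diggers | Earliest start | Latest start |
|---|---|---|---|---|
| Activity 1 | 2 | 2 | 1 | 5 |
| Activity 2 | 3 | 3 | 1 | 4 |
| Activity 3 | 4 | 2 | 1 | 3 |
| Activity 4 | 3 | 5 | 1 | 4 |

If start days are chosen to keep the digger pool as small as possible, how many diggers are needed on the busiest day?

Early-start (Activity 1@1, Activity 2@1, Activity 3@1, Activity 4@1) gives peak 12: d1:12  d2:12  d3:10  d4:2  d5:0  d6:0.
Shift Activity 4→4.
Schedule Activity 1@1, Activity 2@1, Activity 3@1, Activity 4@4: d1:7  d2:7  d3:5  d4:7  d5:5  d6:5 — peak 7.

7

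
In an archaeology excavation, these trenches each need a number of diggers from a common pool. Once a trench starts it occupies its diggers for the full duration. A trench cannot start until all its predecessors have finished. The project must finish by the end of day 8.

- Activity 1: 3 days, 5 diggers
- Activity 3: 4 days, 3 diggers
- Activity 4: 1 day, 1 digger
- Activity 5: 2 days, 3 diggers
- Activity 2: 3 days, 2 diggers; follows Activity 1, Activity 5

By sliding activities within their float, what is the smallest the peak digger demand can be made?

Early-start (Activity 1@1, Activity 3@1, Activity 4@1, Activity 5@1, Activity 2@4) gives peak 12: d1:12  d2:11  d3:8  d4:5  d5:2  d6:2  d7:0  d8:0.
Shift Activity 3→4, Activity 5→4, Activity 2→6.
Schedule Activity 1@1, Activity 3@4, Activity 4@1, Activity 5@4, Activity 2@6: d1:6  d2:5  d3:5  d4:6  d5:6  d6:5  d7:5  d8:2 — peak 6.

6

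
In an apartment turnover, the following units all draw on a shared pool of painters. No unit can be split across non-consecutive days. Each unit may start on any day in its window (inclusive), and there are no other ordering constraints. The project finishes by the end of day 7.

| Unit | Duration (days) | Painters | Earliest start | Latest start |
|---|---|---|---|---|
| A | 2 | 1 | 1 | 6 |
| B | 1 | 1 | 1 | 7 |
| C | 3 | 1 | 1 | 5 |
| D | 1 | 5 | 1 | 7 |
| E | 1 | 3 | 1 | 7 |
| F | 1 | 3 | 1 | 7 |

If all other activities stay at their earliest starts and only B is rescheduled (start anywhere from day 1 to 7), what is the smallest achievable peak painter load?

13

B@1: d1:14  d2:2  d3:1  d4:0  d5:0  d6:0  d7:0 → peak 14
B@2: d1:13  d2:3  d3:1  d4:0  d5:0  d6:0  d7:0 → peak 13
B@3: d1:13  d2:2  d3:2  d4:0  d5:0  d6:0  d7:0 → peak 13
B@4: d1:13  d2:2  d3:1  d4:1  d5:0  d6:0  d7:0 → peak 13
B@5: d1:13  d2:2  d3:1  d4:0  d5:1  d6:0  d7:0 → peak 13
B@6: d1:13  d2:2  d3:1  d4:0  d5:0  d6:1  d7:0 → peak 13
B@7: d1:13  d2:2  d3:1  d4:0  d5:0  d6:0  d7:1 → peak 13
Best is B@2, peak 13.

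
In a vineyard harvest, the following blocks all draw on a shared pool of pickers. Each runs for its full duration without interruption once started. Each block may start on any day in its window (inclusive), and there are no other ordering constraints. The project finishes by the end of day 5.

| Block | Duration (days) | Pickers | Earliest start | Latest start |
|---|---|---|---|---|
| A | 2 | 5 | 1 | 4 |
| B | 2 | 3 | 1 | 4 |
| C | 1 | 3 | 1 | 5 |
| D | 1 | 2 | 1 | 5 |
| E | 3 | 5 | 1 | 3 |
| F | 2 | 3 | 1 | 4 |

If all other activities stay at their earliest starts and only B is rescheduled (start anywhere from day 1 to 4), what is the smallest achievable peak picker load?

18

B@1: d1:21  d2:16  d3:5  d4:0  d5:0 → peak 21
B@2: d1:18  d2:16  d3:8  d4:0  d5:0 → peak 18
B@3: d1:18  d2:13  d3:8  d4:3  d5:0 → peak 18
B@4: d1:18  d2:13  d3:5  d4:3  d5:3 → peak 18
Best is B@2, peak 18.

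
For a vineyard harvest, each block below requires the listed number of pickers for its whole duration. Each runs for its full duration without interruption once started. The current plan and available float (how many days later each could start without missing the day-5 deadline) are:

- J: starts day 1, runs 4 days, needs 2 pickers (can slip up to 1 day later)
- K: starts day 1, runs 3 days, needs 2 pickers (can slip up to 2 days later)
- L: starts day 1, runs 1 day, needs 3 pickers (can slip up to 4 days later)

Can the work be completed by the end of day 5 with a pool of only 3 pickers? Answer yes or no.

Total picker-days = 17; over 5 days the average is 17/5 > 3, so some day must exceed 3.

no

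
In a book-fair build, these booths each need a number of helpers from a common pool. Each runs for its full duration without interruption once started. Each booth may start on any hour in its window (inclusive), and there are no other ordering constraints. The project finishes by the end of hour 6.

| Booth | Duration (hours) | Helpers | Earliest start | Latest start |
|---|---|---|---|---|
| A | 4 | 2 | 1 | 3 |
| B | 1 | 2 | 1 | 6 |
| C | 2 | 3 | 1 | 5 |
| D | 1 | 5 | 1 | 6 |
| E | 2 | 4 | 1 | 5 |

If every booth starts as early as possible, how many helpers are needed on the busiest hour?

Early-start schedule: A@1, B@1, C@1, D@1, E@1.
Load per hour: hour 1: 16, hour 2: 9, hour 3: 2, hour 4: 2, hour 5: 0, hour 6: 0.
Peak is 16.

16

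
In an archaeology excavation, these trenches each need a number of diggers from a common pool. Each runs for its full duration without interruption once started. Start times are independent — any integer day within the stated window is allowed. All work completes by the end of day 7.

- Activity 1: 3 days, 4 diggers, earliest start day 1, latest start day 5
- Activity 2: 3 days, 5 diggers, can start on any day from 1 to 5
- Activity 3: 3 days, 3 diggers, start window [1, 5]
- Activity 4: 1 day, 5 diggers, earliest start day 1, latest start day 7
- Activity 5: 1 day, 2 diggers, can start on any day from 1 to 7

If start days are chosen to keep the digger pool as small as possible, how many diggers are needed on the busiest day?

Early-start (Activity 1@1, Activity 2@1, Activity 3@1, Activity 4@1, Activity 5@1) gives peak 19: d1:19  d2:12  d3:12  d4:0  d5:0  d6:0  d7:0.
Shift Activity 2→4, Activity 4→7, Activity 5→4.
Schedule Activity 1@1, Activity 2@4, Activity 3@1, Activity 4@7, Activity 5@4: d1:7  d2:7  d3:7  d4:7  d5:5  d6:5  d7:5 — peak 7.
Total digger-days = 43 over 7 days ⇒ peak ≥ ⌈43/7⌉ = 7, so 7 is optimal.

7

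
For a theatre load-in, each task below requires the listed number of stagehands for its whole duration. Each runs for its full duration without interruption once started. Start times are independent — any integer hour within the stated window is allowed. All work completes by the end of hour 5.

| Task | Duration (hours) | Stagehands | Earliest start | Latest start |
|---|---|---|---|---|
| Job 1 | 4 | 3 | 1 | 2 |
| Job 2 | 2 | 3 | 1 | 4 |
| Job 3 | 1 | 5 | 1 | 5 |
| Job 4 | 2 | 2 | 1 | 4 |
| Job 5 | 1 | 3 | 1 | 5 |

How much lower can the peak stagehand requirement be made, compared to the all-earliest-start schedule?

Early-start peak: h1:16  h2:8  h3:3  h4:3  h5:0 ⇒ 16.
Leveled (Job 1@1, Job 2@1, Job 3@5, Job 4@4, Job 5@3): h1:6  h2:6  h3:6  h4:5  h5:7 ⇒ 7.
Reduction 16 − 7 = 9.

9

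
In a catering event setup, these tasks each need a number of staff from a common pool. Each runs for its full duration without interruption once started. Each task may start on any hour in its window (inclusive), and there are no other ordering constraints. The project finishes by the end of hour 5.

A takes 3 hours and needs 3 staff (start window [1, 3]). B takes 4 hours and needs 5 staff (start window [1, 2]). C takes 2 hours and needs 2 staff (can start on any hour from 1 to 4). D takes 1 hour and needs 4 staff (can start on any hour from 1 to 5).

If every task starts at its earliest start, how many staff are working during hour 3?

At early start, hour 3 has: A, B.
Demand: 3 + 5 = 8.

8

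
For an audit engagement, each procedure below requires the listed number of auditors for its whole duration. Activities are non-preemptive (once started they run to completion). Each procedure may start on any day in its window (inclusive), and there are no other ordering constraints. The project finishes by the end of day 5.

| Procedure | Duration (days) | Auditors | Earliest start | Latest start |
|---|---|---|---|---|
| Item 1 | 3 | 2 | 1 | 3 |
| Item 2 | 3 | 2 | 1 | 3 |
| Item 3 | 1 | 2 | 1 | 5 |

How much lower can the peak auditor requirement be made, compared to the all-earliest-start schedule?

Early-start peak: d1:6  d2:4  d3:4  d4:0  d5:0 ⇒ 6.
Leveled (Item 1@1, Item 2@1, Item 3@4): d1:4  d2:4  d3:4  d4:2  d5:0 ⇒ 4.
Reduction 6 − 4 = 2.

2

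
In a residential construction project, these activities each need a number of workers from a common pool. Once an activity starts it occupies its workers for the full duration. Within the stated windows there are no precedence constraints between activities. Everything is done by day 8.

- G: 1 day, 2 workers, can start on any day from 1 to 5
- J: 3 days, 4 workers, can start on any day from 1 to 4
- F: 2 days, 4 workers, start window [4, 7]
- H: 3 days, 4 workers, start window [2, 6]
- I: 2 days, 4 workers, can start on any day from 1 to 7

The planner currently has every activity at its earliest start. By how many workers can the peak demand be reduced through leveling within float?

Early-start peak: d1:10  d2:12  d3:8  d4:8  d5:4  d6:0  d7:0  d8:0 ⇒ 12.
Leveled (G@1, J@1, F@4, H@2, I@5): d1:6  d2:8  d3:8  d4:8  d5:8  d6:4  d7:0  d8:0 ⇒ 8.
Reduction 12 − 8 = 4.

4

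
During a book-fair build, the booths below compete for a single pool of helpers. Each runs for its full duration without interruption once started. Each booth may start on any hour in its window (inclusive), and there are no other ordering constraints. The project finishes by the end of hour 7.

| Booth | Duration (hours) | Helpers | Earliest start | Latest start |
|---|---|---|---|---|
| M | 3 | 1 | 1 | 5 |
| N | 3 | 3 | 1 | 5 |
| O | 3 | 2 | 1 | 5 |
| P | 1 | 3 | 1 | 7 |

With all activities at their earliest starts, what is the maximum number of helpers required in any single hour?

9

Early-start schedule: M@1, N@1, O@1, P@1.
Load per hour: hour 1: 9, hour 2: 6, hour 3: 6, hour 4: 0, hour 5: 0, hour 6: 0, hour 7: 0.
Peak is 9.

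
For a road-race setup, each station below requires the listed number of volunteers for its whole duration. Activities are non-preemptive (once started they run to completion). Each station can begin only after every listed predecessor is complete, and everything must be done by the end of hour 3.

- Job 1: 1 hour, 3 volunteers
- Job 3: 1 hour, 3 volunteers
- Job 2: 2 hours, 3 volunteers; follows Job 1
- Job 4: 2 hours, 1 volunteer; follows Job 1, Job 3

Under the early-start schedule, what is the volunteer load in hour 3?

4

At early start, hour 3 has: Job 2, Job 4.
Demand: 3 + 1 = 4.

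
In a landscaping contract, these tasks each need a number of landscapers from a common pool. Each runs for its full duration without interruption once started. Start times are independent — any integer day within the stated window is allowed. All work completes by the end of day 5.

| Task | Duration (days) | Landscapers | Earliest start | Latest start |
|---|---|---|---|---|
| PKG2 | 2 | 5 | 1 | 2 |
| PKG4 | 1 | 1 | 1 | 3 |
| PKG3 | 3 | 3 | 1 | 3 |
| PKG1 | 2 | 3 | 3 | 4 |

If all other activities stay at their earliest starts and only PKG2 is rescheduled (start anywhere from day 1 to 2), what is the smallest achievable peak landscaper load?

9

PKG2@1: d1:9  d2:8  d3:6  d4:3  d5:0 → peak 9
PKG2@2: d1:4  d2:8  d3:11  d4:3  d5:0 → peak 11
Best is PKG2@1, peak 9.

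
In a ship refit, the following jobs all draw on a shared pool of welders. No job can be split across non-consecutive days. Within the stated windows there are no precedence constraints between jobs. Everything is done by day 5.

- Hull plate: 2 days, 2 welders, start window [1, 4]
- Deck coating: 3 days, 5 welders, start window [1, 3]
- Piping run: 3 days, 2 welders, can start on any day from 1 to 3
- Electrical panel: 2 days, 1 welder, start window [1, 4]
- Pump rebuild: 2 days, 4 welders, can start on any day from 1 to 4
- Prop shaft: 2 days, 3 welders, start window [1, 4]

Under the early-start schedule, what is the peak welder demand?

17

Early-start schedule: Hull plate@1, Deck coating@1, Piping run@1, Electrical panel@1, Pump rebuild@1, Prop shaft@1.
Load per day: day 1: 17, day 2: 17, day 3: 7, day 4: 0, day 5: 0.
Peak is 17.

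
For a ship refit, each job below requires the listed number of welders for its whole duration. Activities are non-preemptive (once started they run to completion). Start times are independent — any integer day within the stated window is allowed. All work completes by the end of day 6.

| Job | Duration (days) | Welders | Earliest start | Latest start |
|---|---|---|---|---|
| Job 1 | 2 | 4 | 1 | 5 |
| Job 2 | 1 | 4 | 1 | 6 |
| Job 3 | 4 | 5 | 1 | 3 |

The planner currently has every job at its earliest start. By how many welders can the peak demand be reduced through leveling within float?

Early-start peak: d1:13  d2:9  d3:5  d4:5  d5:0  d6:0 ⇒ 13.
Leveled (Job 1@1, Job 2@1, Job 3@3): d1:8  d2:4  d3:5  d4:5  d5:5  d6:5 ⇒ 8.
Reduction 13 − 8 = 5.

5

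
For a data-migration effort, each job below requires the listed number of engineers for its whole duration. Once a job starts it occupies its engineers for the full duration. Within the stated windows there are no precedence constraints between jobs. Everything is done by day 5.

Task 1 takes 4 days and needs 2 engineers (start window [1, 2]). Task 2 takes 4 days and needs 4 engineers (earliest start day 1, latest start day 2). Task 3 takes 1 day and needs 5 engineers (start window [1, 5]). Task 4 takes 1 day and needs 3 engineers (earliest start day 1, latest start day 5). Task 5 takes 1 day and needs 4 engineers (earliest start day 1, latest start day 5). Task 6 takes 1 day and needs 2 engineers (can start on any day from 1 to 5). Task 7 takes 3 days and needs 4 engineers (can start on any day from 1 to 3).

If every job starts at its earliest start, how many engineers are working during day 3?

At early start, day 3 has: Task 1, Task 2, Task 7.
Demand: 2 + 4 + 4 = 10.

10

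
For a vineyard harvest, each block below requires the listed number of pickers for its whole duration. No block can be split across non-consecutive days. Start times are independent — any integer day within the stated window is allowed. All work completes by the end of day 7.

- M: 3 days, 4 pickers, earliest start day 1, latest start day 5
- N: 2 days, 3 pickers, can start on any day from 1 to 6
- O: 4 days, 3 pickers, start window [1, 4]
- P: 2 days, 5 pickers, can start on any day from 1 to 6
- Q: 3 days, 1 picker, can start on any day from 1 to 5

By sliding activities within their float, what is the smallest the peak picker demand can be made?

7

Early-start (M@1, N@1, O@1, P@1, Q@1) gives peak 16: d1:16  d2:16  d3:8  d4:3  d5:0  d6:0  d7:0.
Shift N→4, P→6, Q→4.
Schedule M@1, N@4, O@1, P@6, Q@4: d1:7  d2:7  d3:7  d4:7  d5:4  d6:6  d7:5 — peak 7.
Total picker-days = 43 over 7 days ⇒ peak ≥ ⌈43/7⌉ = 7, so 7 is optimal.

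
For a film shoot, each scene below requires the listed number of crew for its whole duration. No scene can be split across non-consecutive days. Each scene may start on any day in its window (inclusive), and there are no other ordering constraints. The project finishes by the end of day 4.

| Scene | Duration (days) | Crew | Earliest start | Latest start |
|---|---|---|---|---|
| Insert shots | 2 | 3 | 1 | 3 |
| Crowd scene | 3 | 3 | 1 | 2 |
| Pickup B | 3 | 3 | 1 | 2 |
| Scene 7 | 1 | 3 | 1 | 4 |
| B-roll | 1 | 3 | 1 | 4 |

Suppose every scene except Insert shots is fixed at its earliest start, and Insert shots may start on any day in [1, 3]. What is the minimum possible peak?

12

Insert shots@1: d1:15  d2:9  d3:6  d4:0 → peak 15
Insert shots@2: d1:12  d2:9  d3:9  d4:0 → peak 12
Insert shots@3: d1:12  d2:6  d3:9  d4:3 → peak 12
Best is Insert shots@2, peak 12.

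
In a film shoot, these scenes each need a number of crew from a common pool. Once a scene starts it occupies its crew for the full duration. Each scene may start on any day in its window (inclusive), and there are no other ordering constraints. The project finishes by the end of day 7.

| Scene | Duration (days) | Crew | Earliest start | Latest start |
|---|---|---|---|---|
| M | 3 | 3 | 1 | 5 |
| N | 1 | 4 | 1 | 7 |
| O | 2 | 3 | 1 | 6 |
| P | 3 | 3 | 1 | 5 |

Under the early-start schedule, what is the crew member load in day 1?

At early start, day 1 has: M, N, O, P.
Demand: 3 + 4 + 3 + 3 = 13.

13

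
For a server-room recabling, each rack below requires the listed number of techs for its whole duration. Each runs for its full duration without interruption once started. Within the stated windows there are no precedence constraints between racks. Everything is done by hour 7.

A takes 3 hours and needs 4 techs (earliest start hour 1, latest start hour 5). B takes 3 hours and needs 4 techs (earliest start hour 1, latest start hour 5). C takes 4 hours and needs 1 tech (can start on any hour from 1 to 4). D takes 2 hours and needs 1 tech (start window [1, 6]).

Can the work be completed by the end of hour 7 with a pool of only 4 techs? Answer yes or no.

no

Total tech-hours = 30; over 7 hours the average is 30/7 > 4, so some hour must exceed 4.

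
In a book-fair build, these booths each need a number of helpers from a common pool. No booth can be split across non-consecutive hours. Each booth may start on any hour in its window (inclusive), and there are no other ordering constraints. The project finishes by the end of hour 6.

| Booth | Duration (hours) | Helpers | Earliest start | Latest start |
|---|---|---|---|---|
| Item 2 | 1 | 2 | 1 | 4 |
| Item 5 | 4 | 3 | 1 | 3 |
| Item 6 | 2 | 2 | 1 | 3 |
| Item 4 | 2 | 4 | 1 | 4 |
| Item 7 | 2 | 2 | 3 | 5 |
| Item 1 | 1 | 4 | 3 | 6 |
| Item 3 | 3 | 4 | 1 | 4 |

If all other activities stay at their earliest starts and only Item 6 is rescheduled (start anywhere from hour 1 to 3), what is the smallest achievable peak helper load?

15

Item 6@1: h1:15  h2:13  h3:13  h4:5  h5:0  h6:0 → peak 15
Item 6@2: h1:13  h2:13  h3:15  h4:5  h5:0  h6:0 → peak 15
Item 6@3: h1:13  h2:11  h3:15  h4:7  h5:0  h6:0 → peak 15
Best is Item 6@1, peak 15.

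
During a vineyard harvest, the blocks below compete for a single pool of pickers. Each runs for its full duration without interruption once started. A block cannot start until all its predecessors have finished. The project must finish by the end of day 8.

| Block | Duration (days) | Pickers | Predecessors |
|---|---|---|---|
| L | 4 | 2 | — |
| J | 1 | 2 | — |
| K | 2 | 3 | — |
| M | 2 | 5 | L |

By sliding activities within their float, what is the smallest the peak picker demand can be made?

5

Early-start (L@1, J@1, K@1, M@5) gives peak 7: d1:7  d2:5  d3:2  d4:2  d5:5  d6:5  d7:0  d8:0.
Shift K→2.
Schedule L@1, J@1, K@2, M@5: d1:4  d2:5  d3:5  d4:2  d5:5  d6:5  d7:0  d8:0 — peak 5.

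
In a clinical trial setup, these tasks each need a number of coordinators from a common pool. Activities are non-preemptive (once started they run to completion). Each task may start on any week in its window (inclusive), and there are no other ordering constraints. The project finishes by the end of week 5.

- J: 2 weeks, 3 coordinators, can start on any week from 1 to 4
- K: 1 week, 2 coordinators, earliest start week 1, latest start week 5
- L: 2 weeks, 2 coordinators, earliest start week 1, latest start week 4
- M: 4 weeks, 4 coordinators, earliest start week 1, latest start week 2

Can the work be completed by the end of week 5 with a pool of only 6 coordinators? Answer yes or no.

no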